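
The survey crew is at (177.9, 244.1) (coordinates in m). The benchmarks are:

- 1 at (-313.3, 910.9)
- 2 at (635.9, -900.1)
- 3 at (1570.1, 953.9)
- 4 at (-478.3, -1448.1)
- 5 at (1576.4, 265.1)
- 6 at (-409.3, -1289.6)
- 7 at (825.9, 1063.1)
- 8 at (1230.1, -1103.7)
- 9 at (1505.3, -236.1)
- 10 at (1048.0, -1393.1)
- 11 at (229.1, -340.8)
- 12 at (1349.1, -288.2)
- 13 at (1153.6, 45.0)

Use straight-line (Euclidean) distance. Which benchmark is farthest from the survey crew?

10

Distances from (177.9, 244.1):
1: 828.2 m
2: 1232.5 m
3: 1562.7 m
4: 1815.0 m
5: 1398.7 m
6: 1642.3 m
7: 1044.3 m
8: 1709.9 m
9: 1411.6 m
10: 1854.0 m
11: 587.1 m
12: 1286.5 m
13: 995.8 m
Maximum: 10 at 1854.0 m.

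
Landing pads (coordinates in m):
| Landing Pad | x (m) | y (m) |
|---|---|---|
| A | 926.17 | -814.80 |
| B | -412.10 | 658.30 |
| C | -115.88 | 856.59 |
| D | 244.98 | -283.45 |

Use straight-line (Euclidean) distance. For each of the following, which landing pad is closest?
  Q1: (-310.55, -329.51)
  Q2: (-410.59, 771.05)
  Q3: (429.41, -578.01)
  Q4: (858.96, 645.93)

Q1→D; Q2→B; Q3→D; Q4→C

Q1 at (-310.55, -329.51):
  A: 1328.53 m
  B: 993.02 m
  C: 1201.97 m
  D: 557.44 m
  → nearest: D (557.44 m)
Q2 at (-410.59, 771.05):
  A: 2074.09 m
  B: 112.76 m
  C: 306.87 m
  D: 1241.67 m
  → nearest: B (112.76 m)
Q3 at (429.41, -578.01):
  A: 550.31 m
  B: 1495.53 m
  C: 1534.74 m
  D: 347.53 m
  → nearest: D (347.53 m)
Q4 at (858.96, 645.93):
  A: 1462.28 m
  B: 1271.12 m
  C: 997.34 m
  D: 1113.88 m
  → nearest: C (997.34 m)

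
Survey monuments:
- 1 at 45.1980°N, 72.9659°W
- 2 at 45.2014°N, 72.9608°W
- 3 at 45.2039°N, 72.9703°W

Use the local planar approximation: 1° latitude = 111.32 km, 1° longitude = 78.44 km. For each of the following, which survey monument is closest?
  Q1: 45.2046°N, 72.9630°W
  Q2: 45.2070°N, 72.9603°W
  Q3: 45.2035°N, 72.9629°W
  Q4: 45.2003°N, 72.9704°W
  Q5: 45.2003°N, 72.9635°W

Q1 at 45.2046°N, 72.9630°W:
  1: 0.7691 km
  2: 0.3958 km
  3: 0.5779 km
  → nearest: 2 (0.3958 km)
Q2 at 45.2070°N, 72.9603°W:
  1: 1.0939 km
  2: 0.6246 km
  3: 0.8570 km
  → nearest: 2 (0.6246 km)
Q3 at 45.2035°N, 72.9629°W:
  1: 0.6559 km
  2: 0.2860 km
  3: 0.5822 km
  → nearest: 2 (0.2860 km)
Q4 at 45.2003°N, 72.9704°W:
  1: 0.4361 km
  2: 0.7629 km
  3: 0.4008 km
  → nearest: 3 (0.4008 km)
Q5 at 45.2003°N, 72.9635°W:
  1: 0.3178 km
  2: 0.2446 km
  3: 0.6672 km
  → nearest: 2 (0.2446 km)

Q1→2; Q2→2; Q3→2; Q4→3; Q5→2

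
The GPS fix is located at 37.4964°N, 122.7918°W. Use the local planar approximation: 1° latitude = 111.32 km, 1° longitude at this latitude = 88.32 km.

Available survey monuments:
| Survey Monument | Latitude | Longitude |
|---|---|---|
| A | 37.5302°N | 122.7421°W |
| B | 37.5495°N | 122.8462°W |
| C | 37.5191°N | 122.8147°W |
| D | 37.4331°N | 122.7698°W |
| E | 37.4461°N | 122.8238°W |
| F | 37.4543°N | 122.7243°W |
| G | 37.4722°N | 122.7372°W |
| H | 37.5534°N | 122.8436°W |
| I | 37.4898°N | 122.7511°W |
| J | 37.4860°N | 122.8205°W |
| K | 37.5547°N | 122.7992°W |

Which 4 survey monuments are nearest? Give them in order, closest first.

Distances from 37.4964°N, 122.7918°W:
A: 5.7814 km
B: 7.6174 km
C: 3.2367 km
D: 7.3095 km
E: 6.2722 km
F: 7.5832 km
G: 5.5237 km
H: 7.8226 km
I: 3.6689 km
J: 2.7867 km
K: 6.5228 km
Sorted: J (2.7867 km) < C (3.2367 km) < I (3.6689 km) < G (5.5237 km) < A (5.7814 km) < E (6.2722 km) < …

J, C, I, G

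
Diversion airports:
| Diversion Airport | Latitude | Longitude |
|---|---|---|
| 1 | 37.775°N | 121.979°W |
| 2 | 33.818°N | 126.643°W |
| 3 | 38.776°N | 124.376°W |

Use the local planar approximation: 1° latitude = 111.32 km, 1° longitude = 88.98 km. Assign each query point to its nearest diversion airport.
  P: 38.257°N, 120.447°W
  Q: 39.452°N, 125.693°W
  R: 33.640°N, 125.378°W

P at 38.257°N, 120.447°W:
  1: √((-0.482·111.32)² + (-1.532·88.98)²) = √(2878.99209 + 18582.42264) = 146.497 km
  2: √((-4.439·111.32)² + (-6.196·88.98)²) = √(244183.70858 + 303953.83061) = 740.363 km
  3: √((0.519·111.32)² + (-3.929·88.98)²) = √(3337.95987 + 122221.85207) = 354.344 km
  → nearest: 1 (146.497 km)
Q at 39.452°N, 125.693°W:
  1: √((-1.677·111.32)² + (3.714·88.98)²) = √(34850.78144 + 109211.55772) = 379.555 km
  2: √((-5.634·111.32)² + (-0.950·88.98)²) = √(393350.83881 + 7145.48996) = 632.848 km
  3: √((-0.676·111.32)² + (1.317·88.98)²) = √(5662.91167 + 13732.71328) = 139.268 km
  → nearest: 3 (139.268 km)
R at 33.640°N, 125.378°W:
  1: √((4.135·111.32)² + (3.399·88.98)²) = √(211883.63899 + 91471.78035) = 550.777 km
  2: √((0.178·111.32)² + (-1.265·88.98)²) = √(392.63264 + 12669.68606) = 114.291 km
  3: √((5.136·111.32)² + (1.002·88.98)²) = √(326886.07873 + 7949.14183) = 578.649 km
  → nearest: 2 (114.291 km)

P→1; Q→3; R→2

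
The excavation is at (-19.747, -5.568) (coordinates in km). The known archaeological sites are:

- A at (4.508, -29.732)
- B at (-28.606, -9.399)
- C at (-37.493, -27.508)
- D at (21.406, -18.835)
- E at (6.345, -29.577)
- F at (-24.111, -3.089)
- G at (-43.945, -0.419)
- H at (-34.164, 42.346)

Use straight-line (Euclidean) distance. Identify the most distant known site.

H

Distances from (-19.747, -5.568):
A: 34.237 km
B: 9.652 km
C: 28.219 km
D: 43.239 km
E: 35.457 km
F: 5.019 km
G: 24.740 km
H: 50.036 km
Maximum: H at 50.036 km.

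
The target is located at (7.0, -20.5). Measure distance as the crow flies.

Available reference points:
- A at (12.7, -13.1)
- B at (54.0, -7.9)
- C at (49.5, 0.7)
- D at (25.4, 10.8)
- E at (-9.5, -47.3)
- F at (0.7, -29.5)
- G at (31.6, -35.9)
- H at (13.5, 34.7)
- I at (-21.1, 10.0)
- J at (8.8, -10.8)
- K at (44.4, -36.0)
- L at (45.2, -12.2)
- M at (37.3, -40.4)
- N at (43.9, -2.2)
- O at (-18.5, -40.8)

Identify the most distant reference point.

Distances from (7.0, -20.5):
A: √((5.7)² + (7.4)²) = √(32.4900 + 54.7600) = 9.34
B: √((47.0)² + (12.6)²) = √(2209.0000 + 158.7600) = 48.66
C: √((42.5)² + (21.2)²) = √(1806.2500 + 449.4400) = 47.49
D: √((18.4)² + (31.3)²) = √(338.5600 + 979.6900) = 36.31
E: √((-16.5)² + (-26.8)²) = √(272.2500 + 718.2400) = 31.47
F: √((-6.3)² + (-9.0)²) = √(39.6900 + 81.0000) = 10.99
G: √((24.6)² + (-15.4)²) = √(605.1600 + 237.1600) = 29.02
H: √((6.5)² + (55.2)²) = √(42.2500 + 3047.0400) = 55.58
I: √((-28.1)² + (30.5)²) = √(789.6100 + 930.2500) = 41.47
J: √((1.8)² + (9.7)²) = √(3.2400 + 94.0900) = 9.87
K: √((37.4)² + (-15.5)²) = √(1398.7600 + 240.2500) = 40.48
L: √((38.2)² + (8.3)²) = √(1459.2400 + 68.8900) = 39.09
M: √((30.3)² + (-19.9)²) = √(918.0900 + 396.0100) = 36.25
N: √((36.9)² + (18.3)²) = √(1361.6100 + 334.8900) = 41.19
O: √((-25.5)² + (-20.3)²) = √(650.2500 + 412.0900) = 32.59
Maximum: H at 55.58.

H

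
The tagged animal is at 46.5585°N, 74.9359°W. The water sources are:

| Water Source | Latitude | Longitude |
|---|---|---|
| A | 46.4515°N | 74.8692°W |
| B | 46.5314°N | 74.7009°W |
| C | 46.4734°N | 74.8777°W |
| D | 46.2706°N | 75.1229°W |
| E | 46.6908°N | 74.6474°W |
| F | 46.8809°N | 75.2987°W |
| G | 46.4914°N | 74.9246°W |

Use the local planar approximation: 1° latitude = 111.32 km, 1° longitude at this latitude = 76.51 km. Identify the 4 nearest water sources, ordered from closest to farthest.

G, C, A, B

Distances from 46.5585°N, 74.9359°W:
A: √((-0.1070·111.32)² + (0.0667·76.51)²) = √(141.877638 + 26.042824) = 12.9584 km
B: √((-0.0271·111.32)² + (0.2350·76.51)²) = √(9.100913 + 323.275006) = 18.2312 km
C: √((-0.0851·111.32)² + (0.0582·76.51)²) = √(89.744019 + 19.828158) = 10.4677 km
D: √((-0.2879·111.32)² + (-0.1870·76.51)²) = √(1027.140196 + 204.700836) = 35.0976 km
E: √((0.1323·111.32)² + (0.2885·76.51)²) = √(216.903262 + 487.223289) = 26.5354 km
F: √((0.3224·111.32)² + (-0.3628·76.51)²) = √(1288.061091 + 770.497015) = 45.3713 km
G: √((-0.0671·111.32)² + (0.0113·76.51)²) = √(55.794506 + 0.747469) = 7.5194 km
Sorted: G (7.5194 km) < C (10.4677 km) < A (12.9584 km) < B (18.2312 km) < E (26.5354 km) < D (35.0976 km) < …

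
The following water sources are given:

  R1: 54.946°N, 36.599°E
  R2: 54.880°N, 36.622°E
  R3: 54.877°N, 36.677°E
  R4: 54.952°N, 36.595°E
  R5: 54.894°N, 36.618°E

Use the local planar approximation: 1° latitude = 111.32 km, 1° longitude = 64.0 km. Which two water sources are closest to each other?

R1 and R4

Pairwise distances:
R1–R2: 7.493 km
R1–R3: 9.161 km
R1–R4: 0.715 km
R1–R5: 5.915 km
R2–R3: 3.536 km
R2–R4: 8.199 km
R2–R5: 1.579 km
R3–R4: 9.861 km
R3–R5: 4.224 km
R4–R5: 6.622 km
Closest pair: R1–R4 at 0.715 km.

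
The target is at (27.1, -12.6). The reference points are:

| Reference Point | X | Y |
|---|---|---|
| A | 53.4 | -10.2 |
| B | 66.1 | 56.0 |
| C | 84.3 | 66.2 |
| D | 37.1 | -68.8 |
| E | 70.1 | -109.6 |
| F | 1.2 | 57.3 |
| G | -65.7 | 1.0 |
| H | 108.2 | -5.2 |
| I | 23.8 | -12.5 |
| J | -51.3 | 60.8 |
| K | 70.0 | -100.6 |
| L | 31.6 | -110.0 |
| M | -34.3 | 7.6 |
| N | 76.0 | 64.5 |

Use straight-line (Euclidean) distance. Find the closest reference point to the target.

I

Distances from (27.1, -12.6):
A: √((26.3)² + (2.4)²) = √(691.690 + 5.760) = 26.4
B: √((39.0)² + (68.6)²) = √(1521.000 + 4705.960) = 78.9
C: √((57.2)² + (78.8)²) = √(3271.840 + 6209.440) = 97.4
D: √((10.0)² + (-56.2)²) = √(100.000 + 3158.440) = 57.1
E: √((43.0)² + (-97.0)²) = √(1849.000 + 9409.000) = 106.1
F: √((-25.9)² + (69.9)²) = √(670.810 + 4886.010) = 74.5
G: √((-92.8)² + (13.6)²) = √(8611.840 + 184.960) = 93.8
H: √((81.1)² + (7.4)²) = √(6577.210 + 54.760) = 81.4
I: √((-3.3)² + (0.1)²) = √(10.890 + 0.010) = 3.3
J: √((-78.4)² + (73.4)²) = √(6146.560 + 5387.560) = 107.4
K: √((42.9)² + (-88.0)²) = √(1840.410 + 7744.000) = 97.9
L: √((4.5)² + (-97.4)²) = √(20.250 + 9486.760) = 97.5
M: √((-61.4)² + (20.2)²) = √(3769.960 + 408.040) = 64.6
N: √((48.9)² + (77.1)²) = √(2391.210 + 5944.410) = 91.3
Minimum: I at 3.3.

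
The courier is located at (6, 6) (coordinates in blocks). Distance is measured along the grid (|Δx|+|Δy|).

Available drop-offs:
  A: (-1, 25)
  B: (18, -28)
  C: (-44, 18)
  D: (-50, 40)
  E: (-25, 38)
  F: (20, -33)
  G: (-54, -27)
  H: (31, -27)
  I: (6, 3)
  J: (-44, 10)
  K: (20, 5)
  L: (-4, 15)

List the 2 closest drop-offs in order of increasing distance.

I, K

Distances from (6, 6):
A: 26 blocks
B: 46 blocks
C: 62 blocks
D: 90 blocks
E: 63 blocks
F: 53 blocks
G: 93 blocks
H: 58 blocks
I: 3 blocks
J: 54 blocks
K: 15 blocks
L: 19 blocks
Sorted: I (3 blocks) < K (15 blocks) < L (19 blocks) < A (26 blocks) < …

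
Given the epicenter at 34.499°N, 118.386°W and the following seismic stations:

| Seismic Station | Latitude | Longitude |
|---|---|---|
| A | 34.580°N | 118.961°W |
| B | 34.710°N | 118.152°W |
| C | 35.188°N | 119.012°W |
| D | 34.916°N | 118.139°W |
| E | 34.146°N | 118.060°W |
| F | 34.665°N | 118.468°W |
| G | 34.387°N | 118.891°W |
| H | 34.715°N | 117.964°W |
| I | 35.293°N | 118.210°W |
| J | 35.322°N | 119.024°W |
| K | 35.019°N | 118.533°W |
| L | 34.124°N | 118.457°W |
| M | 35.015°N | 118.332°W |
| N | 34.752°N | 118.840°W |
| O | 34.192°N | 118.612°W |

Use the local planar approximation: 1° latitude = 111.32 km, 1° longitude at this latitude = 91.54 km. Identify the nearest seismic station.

F

Distances from 34.499°N, 118.386°W:
A: √((0.081·111.32)² + (-0.575·91.54)²) = √(81.30485 + 2770.49586) = 53.402 km
B: √((0.211·111.32)² + (0.234·91.54)²) = √(551.71057 + 458.83182) = 31.789 km
C: √((0.689·111.32)² + (-0.626·91.54)²) = √(5882.81023 + 3283.75300) = 95.742 km
D: √((0.417·111.32)² + (0.247·91.54)²) = √(2154.85725 + 511.22928) = 51.634 km
E: √((-0.353·111.32)² + (0.326·91.54)²) = √(1544.17247 + 890.54735) = 49.343 km
F: √((0.166·111.32)² + (-0.082·91.54)²) = √(341.47788 + 56.34424) = 19.945 km
G: √((-0.112·111.32)² + (-0.505·91.54)²) = √(155.44703 + 2137.00025) = 47.880 km
H: √((0.216·111.32)² + (0.422·91.54)²) = √(578.16780 + 1492.26763) = 45.502 km
I: √((0.794·111.32)² + (0.176·91.54)²) = √(7812.45269 + 259.56561) = 89.844 km
J: √((0.823·111.32)² + (-0.638·91.54)²) = √(8393.55742 + 3410.85434) = 108.648 km
K: √((0.520·111.32)² + (-0.147·91.54)²) = √(3350.83530 + 181.07416) = 59.430 km
L: √((-0.375·111.32)² + (-0.071·91.54)²) = √(1742.64502 + 42.24142) = 42.248 km
M: √((0.516·111.32)² + (0.054·91.54)²) = √(3299.48227 + 24.43483) = 57.653 km
N: √((0.253·111.32)² + (-0.454·91.54)²) = √(793.20864 + 1727.16378) = 50.203 km
O: √((-0.307·111.32)² + (-0.226·91.54)²) = √(1167.94703 + 427.99500) = 39.949 km
Minimum: F at 19.945 km.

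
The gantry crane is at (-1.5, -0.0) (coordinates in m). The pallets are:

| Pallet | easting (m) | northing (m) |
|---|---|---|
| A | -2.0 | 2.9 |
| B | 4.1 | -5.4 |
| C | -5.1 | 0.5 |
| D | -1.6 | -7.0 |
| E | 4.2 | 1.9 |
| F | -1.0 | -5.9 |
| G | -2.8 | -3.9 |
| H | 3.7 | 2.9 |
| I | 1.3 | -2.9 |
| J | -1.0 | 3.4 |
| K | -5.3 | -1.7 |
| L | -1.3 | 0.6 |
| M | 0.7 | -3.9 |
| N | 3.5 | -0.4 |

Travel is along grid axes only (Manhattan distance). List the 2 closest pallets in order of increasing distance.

L, A

Distances from (-1.5, -0.0):
A: |-0.5| + |2.9| = 0.5 + 2.9 = 3.4 m
B: |5.6| + |-5.4| = 5.6 + 5.4 = 11.0 m
C: |-3.6| + |0.5| = 3.6 + 0.5 = 4.1 m
D: |-0.1| + |-7.0| = 0.1 + 7.0 = 7.1 m
E: |5.7| + |1.9| = 5.7 + 1.9 = 7.6 m
F: |0.5| + |-5.9| = 0.5 + 5.9 = 6.4 m
G: |-1.3| + |-3.9| = 1.3 + 3.9 = 5.2 m
H: |5.2| + |2.9| = 5.2 + 2.9 = 8.1 m
I: |2.8| + |-2.9| = 2.8 + 2.9 = 5.7 m
J: |0.5| + |3.4| = 0.5 + 3.4 = 3.9 m
K: |-3.8| + |-1.7| = 3.8 + 1.7 = 5.5 m
L: |0.2| + |0.6| = 0.2 + 0.6 = 0.8 m
M: |2.2| + |-3.9| = 2.2 + 3.9 = 6.1 m
N: |5.0| + |-0.4| = 5.0 + 0.4 = 5.4 m
Sorted: L (0.8 m) < A (3.4 m) < J (3.9 m) < C (4.1 m) < …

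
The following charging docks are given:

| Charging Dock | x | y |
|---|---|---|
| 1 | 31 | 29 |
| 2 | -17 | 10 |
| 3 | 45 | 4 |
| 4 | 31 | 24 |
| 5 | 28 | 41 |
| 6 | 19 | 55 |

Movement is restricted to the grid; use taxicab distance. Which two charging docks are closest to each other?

Pairwise distances:
1–4: |0| + |-5| = 0 + 5 = 5
1–5: |-3| + |12| = 3 + 12 = 15
4–5: |-3| + |17| = 3 + 17 = 20
5–6: |-9| + |14| = 9 + 14 = 23
3–4: |-14| + |20| = 14 + 20 = 34
1–6: |-12| + |26| = 12 + 26 = 38
1–3: |14| + |-25| = 14 + 25 = 39
4–6: |-12| + |31| = 12 + 31 = 43
3–5: |-17| + |37| = 17 + 37 = 54
2–4: |48| + |14| = 48 + 14 = 62
1–2: |-48| + |-19| = 48 + 19 = 67
2–3: |62| + |-6| = 62 + 6 = 68
2–5: |45| + |31| = 45 + 31 = 76
3–6: |-26| + |51| = 26 + 51 = 77
2–6: |36| + |45| = 36 + 45 = 81
Closest pair: 1–4 at 5.

1 and 4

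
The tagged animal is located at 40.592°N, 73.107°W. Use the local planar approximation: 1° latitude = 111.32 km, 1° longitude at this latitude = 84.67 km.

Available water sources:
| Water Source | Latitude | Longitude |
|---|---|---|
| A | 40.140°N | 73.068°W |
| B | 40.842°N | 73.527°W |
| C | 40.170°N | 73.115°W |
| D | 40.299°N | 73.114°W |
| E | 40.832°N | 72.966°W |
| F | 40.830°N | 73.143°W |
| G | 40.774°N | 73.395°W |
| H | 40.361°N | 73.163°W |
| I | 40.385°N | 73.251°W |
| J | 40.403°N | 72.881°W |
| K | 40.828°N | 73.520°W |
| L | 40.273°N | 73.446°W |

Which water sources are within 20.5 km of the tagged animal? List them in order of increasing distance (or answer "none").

Distances from 40.592°N, 73.107°W:
A: 50.425 km
B: 45.157 km
C: 46.982 km
D: 32.622 km
E: 29.263 km
F: 26.669 km
G: 31.703 km
H: 26.148 km
I: 26.070 km
J: 28.440 km
K: 43.738 km
L: 45.661 km
Threshold 20.5 km: none within range.

none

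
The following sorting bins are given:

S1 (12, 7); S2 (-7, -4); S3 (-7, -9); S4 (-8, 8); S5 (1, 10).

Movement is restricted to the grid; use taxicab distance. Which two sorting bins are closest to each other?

Pairwise distances:
S2–S3: |0| + |-5| = 0 + 5 = 5
S4–S5: |9| + |2| = 9 + 2 = 11
S2–S4: |-1| + |12| = 1 + 12 = 13
S1–S5: |-11| + |3| = 11 + 3 = 14
S3–S4: |-1| + |17| = 1 + 17 = 18
S1–S4: |-20| + |1| = 20 + 1 = 21
S2–S5: |8| + |14| = 8 + 14 = 22
S3–S5: |8| + |19| = 8 + 19 = 27
S1–S2: |-19| + |-11| = 19 + 11 = 30
S1–S3: |-19| + |-16| = 19 + 16 = 35
Closest pair: S2–S3 at 5.

S2 and S3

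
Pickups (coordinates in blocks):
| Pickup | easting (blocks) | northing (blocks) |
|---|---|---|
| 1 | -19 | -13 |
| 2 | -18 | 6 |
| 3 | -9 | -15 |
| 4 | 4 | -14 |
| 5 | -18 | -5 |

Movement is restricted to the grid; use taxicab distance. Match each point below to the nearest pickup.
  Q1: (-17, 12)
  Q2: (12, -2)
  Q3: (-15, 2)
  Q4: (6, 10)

Q1 at (-17, 12):
  1: |-2| + |-25| = 2 + 25 = 27 blocks
  2: |-1| + |-6| = 1 + 6 = 7 blocks
  3: |8| + |-27| = 8 + 27 = 35 blocks
  4: |21| + |-26| = 21 + 26 = 47 blocks
  5: |-1| + |-17| = 1 + 17 = 18 blocks
  → nearest: 2 (7 blocks)
Q2 at (12, -2):
  1: |-31| + |-11| = 31 + 11 = 42 blocks
  2: |-30| + |8| = 30 + 8 = 38 blocks
  3: |-21| + |-13| = 21 + 13 = 34 blocks
  4: |-8| + |-12| = 8 + 12 = 20 blocks
  5: |-30| + |-3| = 30 + 3 = 33 blocks
  → nearest: 4 (20 blocks)
Q3 at (-15, 2):
  1: |-4| + |-15| = 4 + 15 = 19 blocks
  2: |-3| + |4| = 3 + 4 = 7 blocks
  3: |6| + |-17| = 6 + 17 = 23 blocks
  4: |19| + |-16| = 19 + 16 = 35 blocks
  5: |-3| + |-7| = 3 + 7 = 10 blocks
  → nearest: 2 (7 blocks)
Q4 at (6, 10):
  1: |-25| + |-23| = 25 + 23 = 48 blocks
  2: |-24| + |-4| = 24 + 4 = 28 blocks
  3: |-15| + |-25| = 15 + 25 = 40 blocks
  4: |-2| + |-24| = 2 + 24 = 26 blocks
  5: |-24| + |-15| = 24 + 15 = 39 blocks
  → nearest: 4 (26 blocks)

Q1→2; Q2→4; Q3→2; Q4→4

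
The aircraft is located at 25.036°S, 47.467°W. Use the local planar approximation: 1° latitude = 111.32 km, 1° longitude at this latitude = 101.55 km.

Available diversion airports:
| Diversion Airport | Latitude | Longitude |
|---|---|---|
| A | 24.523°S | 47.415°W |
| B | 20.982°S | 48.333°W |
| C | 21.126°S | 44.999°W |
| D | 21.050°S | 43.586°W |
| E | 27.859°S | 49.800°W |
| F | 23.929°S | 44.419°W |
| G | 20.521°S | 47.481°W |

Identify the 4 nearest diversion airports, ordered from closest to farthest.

A, F, E, B

Distances from 25.036°S, 47.467°W:
A: √((0.513·111.32)² + (0.052·101.55)²) = √(3261.22772 + 27.88474) = 57.351 km
B: √((4.054·111.32)² + (-0.866·101.55)²) = √(203663.81940 + 7733.84813) = 459.780 km
C: √((3.910·111.32)² + (2.468·101.55)²) = √(189452.31223 + 62813.09113) = 502.260 km
D: √((3.986·111.32)² + (3.881·101.55)²) = √(196888.78731 + 155327.06675) = 593.478 km
E: √((-2.823·111.32)² + (-2.333·101.55)²) = √(98757.05980 + 56129.26213) = 393.556 km
F: √((1.107·111.32)² + (3.048·101.55)²) = √(15185.93851 + 95805.35420) = 333.154 km
G: √((4.515·111.32)² + (-0.014·101.55)²) = √(252616.61106 + 2.02123) = 502.612 km
Sorted: A (57.351 km) < F (333.154 km) < E (393.556 km) < B (459.780 km) < C (502.260 km) < G (502.612 km) < …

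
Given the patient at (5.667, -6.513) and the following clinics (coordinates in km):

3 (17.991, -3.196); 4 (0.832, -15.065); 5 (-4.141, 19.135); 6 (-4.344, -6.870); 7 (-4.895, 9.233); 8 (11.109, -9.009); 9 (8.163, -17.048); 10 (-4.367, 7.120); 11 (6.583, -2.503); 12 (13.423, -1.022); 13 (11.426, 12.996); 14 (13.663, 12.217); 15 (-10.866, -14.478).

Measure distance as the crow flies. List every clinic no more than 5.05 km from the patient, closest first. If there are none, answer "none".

Distances from (5.667, -6.513):
3: √((12.324)² + (3.317)²) = √(151.88098 + 11.00249) = 12.763 km
4: √((-4.835)² + (-8.552)²) = √(23.37722 + 73.13670) = 9.824 km
5: √((-9.808)² + (25.648)²) = √(96.19686 + 657.81990) = 27.459 km
6: √((-10.011)² + (-0.357)²) = √(100.22012 + 0.12745) = 10.017 km
7: √((-10.562)² + (15.746)²) = √(111.55584 + 247.93652) = 18.960 km
8: √((5.442)² + (-2.496)²) = √(29.61536 + 6.23002) = 5.987 km
9: √((2.496)² + (-10.535)²) = √(6.23002 + 110.98622) = 10.827 km
10: √((-10.034)² + (13.633)²) = √(100.68116 + 185.85869) = 16.927 km
11: √((0.916)² + (4.010)²) = √(0.83906 + 16.08010) = 4.113 km
12: √((7.756)² + (5.491)²) = √(60.15554 + 30.15108) = 9.503 km
13: √((5.759)² + (19.509)²) = √(33.16608 + 380.60108) = 20.341 km
14: √((7.996)² + (18.730)²) = √(63.93602 + 350.81290) = 20.365 km
15: √((-16.533)² + (-7.965)²) = √(273.34009 + 63.44122) = 18.352 km
Threshold 5.05 km: 11 (4.113 km) is within range.

11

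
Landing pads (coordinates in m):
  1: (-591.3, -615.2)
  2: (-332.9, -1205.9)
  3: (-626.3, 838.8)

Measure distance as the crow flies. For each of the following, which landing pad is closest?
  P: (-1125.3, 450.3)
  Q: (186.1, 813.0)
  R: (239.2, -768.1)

P→3; Q→3; R→2

P at (-1125.3, 450.3):
  1: 1191.8 m
  2: 1836.0 m
  3: 632.4 m
  → nearest: 3 (632.4 m)
Q at (186.1, 813.0):
  1: 1626.1 m
  2: 2084.5 m
  3: 812.8 m
  → nearest: 3 (812.8 m)
R at (239.2, -768.1):
  1: 844.5 m
  2: 720.4 m
  3: 1825.2 m
  → nearest: 2 (720.4 m)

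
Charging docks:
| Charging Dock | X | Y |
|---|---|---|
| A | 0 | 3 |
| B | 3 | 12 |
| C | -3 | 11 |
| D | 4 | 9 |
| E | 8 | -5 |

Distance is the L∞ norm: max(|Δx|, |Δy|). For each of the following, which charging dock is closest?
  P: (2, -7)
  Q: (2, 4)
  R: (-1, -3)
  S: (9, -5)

P at (2, -7):
  A: 10
  B: 19
  C: 18
  D: 16
  E: 6
  → nearest: E (6)
Q at (2, 4):
  A: 2
  B: 8
  C: 7
  D: 5
  E: 9
  → nearest: A (2)
R at (-1, -3):
  A: 6
  B: 15
  C: 14
  D: 12
  E: 9
  → nearest: A (6)
S at (9, -5):
  A: 9
  B: 17
  C: 16
  D: 14
  E: 1
  → nearest: E (1)

P→E; Q→A; R→A; S→E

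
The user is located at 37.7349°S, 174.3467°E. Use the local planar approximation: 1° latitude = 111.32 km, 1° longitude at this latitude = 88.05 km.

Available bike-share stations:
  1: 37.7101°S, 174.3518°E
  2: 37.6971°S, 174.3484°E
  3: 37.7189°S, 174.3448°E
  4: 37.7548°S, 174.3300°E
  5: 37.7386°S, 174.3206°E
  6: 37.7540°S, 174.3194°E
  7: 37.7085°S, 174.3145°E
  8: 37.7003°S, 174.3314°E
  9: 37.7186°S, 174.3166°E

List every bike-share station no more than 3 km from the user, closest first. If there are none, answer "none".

3, 5, 4, 1

Distances from 37.7349°S, 174.3467°E:
1: √((0.0248·111.32)² + (0.0051·88.05)²) = √(7.621663 + 0.201650) = 2.7970 km
2: √((0.0378·111.32)² + (0.0017·88.05)²) = √(17.706389 + 0.022406) = 4.2106 km
3: √((0.0160·111.32)² + (-0.0019·88.05)²) = √(3.172388 + 0.027988) = 1.7890 km
4: √((-0.0199·111.32)² + (-0.0167·88.05)²) = √(4.907412 + 2.162179) = 2.6589 km
5: √((-0.0037·111.32)² + (-0.0261·88.05)²) = √(0.169648 + 5.281287) = 2.3347 km
6: √((-0.0191·111.32)² + (-0.0273·88.05)²) = √(4.520777 + 5.778086) = 3.2092 km
7: √((0.0264·111.32)² + (-0.0322·88.05)²) = √(8.636828 + 8.038416) = 4.0835 km
8: √((0.0346·111.32)² + (-0.0153·88.05)²) = √(14.835377 + 1.814854) = 4.0805 km
9: √((0.0163·111.32)² + (-0.0301·88.05)²) = √(3.292468 + 7.024117) = 3.2119 km
Threshold 3 km: 3 (1.7890 km), 5 (2.3347 km), 4 (2.6589 km), 1 (2.7970 km) are within range.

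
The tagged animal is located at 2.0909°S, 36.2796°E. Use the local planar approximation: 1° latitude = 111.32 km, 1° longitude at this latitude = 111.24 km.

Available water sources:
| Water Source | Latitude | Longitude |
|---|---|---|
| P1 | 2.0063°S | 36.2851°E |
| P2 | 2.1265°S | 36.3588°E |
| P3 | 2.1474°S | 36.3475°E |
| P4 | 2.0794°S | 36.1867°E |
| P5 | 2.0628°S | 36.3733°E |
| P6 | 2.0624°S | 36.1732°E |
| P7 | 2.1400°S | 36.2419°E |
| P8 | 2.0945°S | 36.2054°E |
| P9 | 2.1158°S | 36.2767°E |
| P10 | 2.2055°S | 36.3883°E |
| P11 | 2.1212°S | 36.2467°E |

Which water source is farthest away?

P10

Distances from 2.0909°S, 36.2796°E:
P1: 9.4375 km
P2: 9.6605 km
P3: 9.8290 km
P4: 10.4132 km
P5: 10.8825 km
P6: 12.2538 km
P7: 6.8893 km
P8: 8.2637 km
P9: 2.7906 km
P10: 17.5772 km
P11: 4.9771 km
Maximum: P10 at 17.5772 km.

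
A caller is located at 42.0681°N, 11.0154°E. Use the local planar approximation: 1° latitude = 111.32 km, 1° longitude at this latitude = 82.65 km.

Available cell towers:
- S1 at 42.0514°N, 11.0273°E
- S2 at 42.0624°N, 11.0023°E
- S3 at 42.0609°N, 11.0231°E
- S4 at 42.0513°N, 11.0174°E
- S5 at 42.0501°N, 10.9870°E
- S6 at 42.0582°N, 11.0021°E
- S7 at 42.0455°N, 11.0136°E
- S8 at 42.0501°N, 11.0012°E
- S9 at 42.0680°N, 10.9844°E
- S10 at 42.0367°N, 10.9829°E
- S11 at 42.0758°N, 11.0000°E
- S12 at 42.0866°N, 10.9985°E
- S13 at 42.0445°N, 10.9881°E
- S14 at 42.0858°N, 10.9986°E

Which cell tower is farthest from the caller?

Distances from 42.0681°N, 11.0154°E:
S1: √((-0.0167·111.32)² + (0.0119·82.65)²) = √(3.456045 + 0.967341) = 2.1032 km
S2: √((-0.0057·111.32)² + (-0.0131·82.65)²) = √(0.402621 + 1.172272) = 1.2549 km
S3: √((-0.0072·111.32)² + (0.0077·82.65)²) = √(0.642409 + 0.405011) = 1.0234 km
S4: √((-0.0168·111.32)² + (0.0020·82.65)²) = √(3.497558 + 0.027324) = 1.8775 km
S5: √((-0.0180·111.32)² + (-0.0284·82.65)²) = √(4.015054 + 5.509630) = 3.0862 km
S6: √((-0.0099·111.32)² + (-0.0133·82.65)²) = √(1.214554 + 1.208340) = 1.5566 km
S7: √((-0.0226·111.32)² + (-0.0018·82.65)²) = √(6.329411 + 0.022133) = 2.5202 km
S8: √((-0.0180·111.32)² + (-0.0142·82.65)²) = √(4.015054 + 1.377407) = 2.3222 km
S9: √((-0.0001·111.32)² + (-0.0310·82.65)²) = √(0.000124 + 6.564613) = 2.5622 km
S10: √((-0.0314·111.32)² + (-0.0325·82.65)²) = √(12.218157 + 7.215268) = 4.4083 km
S11: √((0.0077·111.32)² + (-0.0154·82.65)²) = √(0.734730 + 1.620045) = 1.5345 km
S12: √((0.0185·111.32)² + (-0.0169·82.65)²) = √(4.241211 + 1.951008) = 2.4884 km
S13: √((-0.0236·111.32)² + (-0.0273·82.65)²) = √(6.901928 + 5.091093) = 3.4631 km
S14: √((0.0177·111.32)² + (-0.0168·82.65)²) = √(3.882334 + 1.927988) = 2.4105 km
Maximum: S10 at 4.4083 km.

S10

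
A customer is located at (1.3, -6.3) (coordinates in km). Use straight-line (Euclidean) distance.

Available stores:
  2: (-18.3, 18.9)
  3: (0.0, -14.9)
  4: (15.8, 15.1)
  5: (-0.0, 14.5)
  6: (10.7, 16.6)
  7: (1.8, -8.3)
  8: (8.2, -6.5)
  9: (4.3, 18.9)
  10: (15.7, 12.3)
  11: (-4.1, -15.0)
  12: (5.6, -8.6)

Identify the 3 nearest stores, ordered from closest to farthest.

7, 12, 8

Distances from (1.3, -6.3):
2: √((-19.6)² + (25.2)²) = √(384.160 + 635.040) = 31.9 km
3: √((-1.3)² + (-8.6)²) = √(1.690 + 73.960) = 8.7 km
4: √((14.5)² + (21.4)²) = √(210.250 + 457.960) = 25.8 km
5: √((-1.3)² + (20.8)²) = √(1.690 + 432.640) = 20.8 km
6: √((9.4)² + (22.9)²) = √(88.360 + 524.410) = 24.8 km
7: √((0.5)² + (-2.0)²) = √(0.250 + 4.000) = 2.1 km
8: √((6.9)² + (-0.2)²) = √(47.610 + 0.040) = 6.9 km
9: √((3.0)² + (25.2)²) = √(9.000 + 635.040) = 25.4 km
10: √((14.4)² + (18.6)²) = √(207.360 + 345.960) = 23.5 km
11: √((-5.4)² + (-8.7)²) = √(29.160 + 75.690) = 10.2 km
12: √((4.3)² + (-2.3)²) = √(18.490 + 5.290) = 4.9 km
Sorted: 7 (2.1 km) < 12 (4.9 km) < 8 (6.9 km) < 3 (8.7 km) < 11 (10.2 km) < …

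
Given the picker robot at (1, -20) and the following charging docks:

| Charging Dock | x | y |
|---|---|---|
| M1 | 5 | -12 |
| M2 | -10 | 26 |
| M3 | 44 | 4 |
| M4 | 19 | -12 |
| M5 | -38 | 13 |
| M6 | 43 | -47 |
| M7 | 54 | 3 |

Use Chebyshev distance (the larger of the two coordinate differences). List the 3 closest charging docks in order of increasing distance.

Distances from (1, -20):
M1: max(|4|, |8|) = 8
M2: max(|-11|, |46|) = 46
M3: max(|43|, |24|) = 43
M4: max(|18|, |8|) = 18
M5: max(|-39|, |33|) = 39
M6: max(|42|, |-27|) = 42
M7: max(|53|, |23|) = 53
Sorted: M1 (8) < M4 (18) < M5 (39) < M6 (42) < M3 (43) < …

M1, M4, M5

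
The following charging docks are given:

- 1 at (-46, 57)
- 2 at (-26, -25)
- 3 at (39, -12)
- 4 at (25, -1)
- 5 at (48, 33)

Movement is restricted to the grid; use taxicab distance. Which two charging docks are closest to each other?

Pairwise distances:
1–2: 102
1–3: 154
1–4: 129
1–5: 118
2–3: 78
2–4: 75
2–5: 132
3–4: 25
3–5: 54
4–5: 57
Closest pair: 3–4 at 25.

3 and 4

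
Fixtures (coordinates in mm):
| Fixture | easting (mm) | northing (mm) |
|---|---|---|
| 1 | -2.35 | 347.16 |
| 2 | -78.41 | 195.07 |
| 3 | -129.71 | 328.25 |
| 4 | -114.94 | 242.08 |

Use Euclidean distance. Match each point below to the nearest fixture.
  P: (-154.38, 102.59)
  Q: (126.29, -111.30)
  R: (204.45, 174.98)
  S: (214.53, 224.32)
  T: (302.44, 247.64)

P→2; Q→2; R→1; S→1; T→1

P at (-154.38, 102.59):
  1: 287.97 mm
  2: 119.68 mm
  3: 227.00 mm
  4: 144.96 mm
  → nearest: 2 (119.68 mm)
Q at (126.29, -111.30):
  1: 476.17 mm
  2: 368.46 mm
  3: 508.67 mm
  4: 427.87 mm
  → nearest: 2 (368.46 mm)
R at (204.45, 174.98):
  1: 269.10 mm
  2: 283.57 mm
  3: 367.63 mm
  4: 326.36 mm
  → nearest: 1 (269.10 mm)
S at (214.53, 224.32):
  1: 249.25 mm
  2: 294.40 mm
  3: 359.59 mm
  4: 329.95 mm
  → nearest: 1 (249.25 mm)
T at (302.44, 247.64):
  1: 320.63 mm
  2: 384.46 mm
  3: 439.60 mm
  4: 417.42 mm
  → nearest: 1 (320.63 mm)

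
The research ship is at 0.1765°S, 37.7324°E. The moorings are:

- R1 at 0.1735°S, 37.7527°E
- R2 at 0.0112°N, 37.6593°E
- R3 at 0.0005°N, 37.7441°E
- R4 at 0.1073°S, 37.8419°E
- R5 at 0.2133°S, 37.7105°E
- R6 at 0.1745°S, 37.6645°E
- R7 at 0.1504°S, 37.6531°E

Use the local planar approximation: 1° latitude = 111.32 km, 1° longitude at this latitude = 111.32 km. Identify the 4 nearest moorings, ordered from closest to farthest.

R1, R5, R6, R7

Distances from 0.1765°S, 37.7324°E:
R1: 2.2843 km
R2: 22.4234 km
R3: 19.7466 km
R4: 14.4197 km
R5: 4.7671 km
R6: 7.5619 km
R7: 9.2935 km
Sorted: R1 (2.2843 km) < R5 (4.7671 km) < R6 (7.5619 km) < R7 (9.2935 km) < R4 (14.4197 km) < R3 (19.7466 km) < …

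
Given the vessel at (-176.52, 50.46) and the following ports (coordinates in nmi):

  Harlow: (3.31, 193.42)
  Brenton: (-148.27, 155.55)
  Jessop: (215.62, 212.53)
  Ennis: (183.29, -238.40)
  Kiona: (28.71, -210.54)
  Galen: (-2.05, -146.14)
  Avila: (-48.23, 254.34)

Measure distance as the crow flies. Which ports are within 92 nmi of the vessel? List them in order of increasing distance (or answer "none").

Distances from (-176.52, 50.46):
Harlow: √((179.83)² + (142.96)²) = √(32338.8289 + 20437.5616) = 229.73 nmi
Brenton: √((28.25)² + (105.09)²) = √(798.0625 + 11043.9081) = 108.82 nmi
Jessop: √((392.14)² + (162.07)²) = √(153773.7796 + 26266.6849) = 424.31 nmi
Ennis: √((359.81)² + (-288.86)²) = √(129463.2361 + 83440.0996) = 461.41 nmi
Kiona: √((205.23)² + (-261.00)²) = √(42119.3529 + 68121.0000) = 332.02 nmi
Galen: √((174.47)² + (-196.60)²) = √(30439.7809 + 38651.5600) = 262.85 nmi
Avila: √((128.29)² + (203.88)²) = √(16458.3241 + 41567.0544) = 240.88 nmi
Threshold 92 nmi: none within range.

none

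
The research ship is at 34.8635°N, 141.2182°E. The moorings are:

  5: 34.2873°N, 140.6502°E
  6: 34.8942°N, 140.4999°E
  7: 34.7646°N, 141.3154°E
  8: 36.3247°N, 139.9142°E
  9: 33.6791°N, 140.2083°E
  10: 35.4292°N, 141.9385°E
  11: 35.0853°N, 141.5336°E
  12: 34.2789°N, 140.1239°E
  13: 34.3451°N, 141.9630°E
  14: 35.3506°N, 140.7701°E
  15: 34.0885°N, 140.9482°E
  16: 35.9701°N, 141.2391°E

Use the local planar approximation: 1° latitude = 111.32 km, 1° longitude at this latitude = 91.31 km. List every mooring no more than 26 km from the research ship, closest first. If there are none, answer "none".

Distances from 34.8635°N, 141.2182°E:
5: 82.4873 km
6: 65.6769 km
7: 14.1415 km
8: 201.5832 km
9: 160.8949 km
10: 91.0575 km
11: 37.9345 km
12: 119.2444 km
13: 89.1924 km
14: 67.9291 km
15: 89.7264 km
16: 123.2015 km
Threshold 26 km: 7 (14.1415 km) is within range.

7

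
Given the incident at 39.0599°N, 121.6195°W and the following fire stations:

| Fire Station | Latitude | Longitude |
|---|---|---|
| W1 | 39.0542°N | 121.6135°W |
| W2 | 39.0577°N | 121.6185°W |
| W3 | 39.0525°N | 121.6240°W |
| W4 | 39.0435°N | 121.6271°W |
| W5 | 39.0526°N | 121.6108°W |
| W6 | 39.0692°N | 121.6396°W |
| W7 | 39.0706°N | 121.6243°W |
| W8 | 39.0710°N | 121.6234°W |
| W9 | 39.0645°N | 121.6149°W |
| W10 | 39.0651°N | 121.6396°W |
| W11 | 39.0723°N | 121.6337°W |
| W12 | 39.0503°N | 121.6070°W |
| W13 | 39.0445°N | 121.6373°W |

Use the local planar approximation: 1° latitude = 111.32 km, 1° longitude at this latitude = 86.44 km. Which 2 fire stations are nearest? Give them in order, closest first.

W2, W9

Distances from 39.0599°N, 121.6195°W:
W1: √((-0.0057·111.32)² + (0.0060·86.44)²) = √(0.402621 + 0.268987) = 0.8195 km
W2: √((-0.0022·111.32)² + (0.0010·86.44)²) = √(0.059978 + 0.007472) = 0.2597 km
W3: √((-0.0074·111.32)² + (-0.0045·86.44)²) = √(0.678594 + 0.151305) = 0.9110 km
W4: √((-0.0164·111.32)² + (-0.0076·86.44)²) = √(3.332991 + 0.431575) = 1.9402 km
W5: √((-0.0073·111.32)² + (0.0087·86.44)²) = √(0.660377 + 0.565546) = 1.1072 km
W6: √((0.0093·111.32)² + (-0.0201·86.44)²) = √(1.071796 + 3.018712) = 2.0225 km
W7: √((0.0107·111.32)² + (-0.0048·86.44)²) = √(1.418776 + 0.172152) = 1.2613 km
W8: √((0.0111·111.32)² + (-0.0039·86.44)²) = √(1.526836 + 0.113647) = 1.2808 km
W9: √((0.0046·111.32)² + (0.0046·86.44)²) = √(0.262218 + 0.158105) = 0.6483 km
W10: √((0.0052·111.32)² + (-0.0201·86.44)²) = √(0.335084 + 3.018712) = 1.8313 km
W11: √((0.0124·111.32)² + (-0.0142·86.44)²) = √(1.905416 + 1.506629) = 1.8472 km
W12: √((-0.0096·111.32)² + (0.0125·86.44)²) = √(1.142060 + 1.167480) = 1.5197 km
W13: √((-0.0154·111.32)² + (-0.0178·86.44)²) = √(2.938920 + 2.367388) = 2.3035 km
Sorted: W2 (0.2597 km) < W9 (0.6483 km) < W1 (0.8195 km) < W3 (0.9110 km) < …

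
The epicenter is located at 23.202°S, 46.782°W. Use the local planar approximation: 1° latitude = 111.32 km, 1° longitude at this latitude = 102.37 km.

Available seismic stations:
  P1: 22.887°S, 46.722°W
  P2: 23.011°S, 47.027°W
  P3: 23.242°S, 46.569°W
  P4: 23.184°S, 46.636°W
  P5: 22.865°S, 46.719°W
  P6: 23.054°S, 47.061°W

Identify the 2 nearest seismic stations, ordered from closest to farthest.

Distances from 23.202°S, 46.782°W:
P1: √((0.315·111.32)² + (0.060·102.37)²) = √(1229.61033 + 37.72662) = 35.600 km
P2: √((0.191·111.32)² + (-0.245·102.37)²) = √(452.07775 + 629.03900) = 32.880 km
P3: √((-0.040·111.32)² + (0.213·102.37)²) = √(19.82743 + 475.44974) = 22.255 km
P4: √((0.018·111.32)² + (0.146·102.37)²) = √(4.01505 + 223.38351) = 15.080 km
P5: √((0.337·111.32)² + (0.063·102.37)²) = √(1407.36322 + 41.59360) = 38.065 km
P6: √((0.148·111.32)² + (-0.279·102.37)²) = √(271.43749 + 815.74386) = 32.972 km
Sorted: P4 (15.080 km) < P3 (22.255 km) < P2 (32.880 km) < P6 (32.972 km) < …

P4, P3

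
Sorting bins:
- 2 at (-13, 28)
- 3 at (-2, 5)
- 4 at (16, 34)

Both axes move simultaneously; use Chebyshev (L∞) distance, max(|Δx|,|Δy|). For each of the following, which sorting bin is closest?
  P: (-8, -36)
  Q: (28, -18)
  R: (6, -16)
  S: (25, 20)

P→3; Q→3; R→3; S→4

P at (-8, -36):
  2: 64
  3: 41
  4: 70
  → nearest: 3 (41)
Q at (28, -18):
  2: 46
  3: 30
  4: 52
  → nearest: 3 (30)
R at (6, -16):
  2: 44
  3: 21
  4: 50
  → nearest: 3 (21)
S at (25, 20):
  2: 38
  3: 27
  4: 14
  → nearest: 4 (14)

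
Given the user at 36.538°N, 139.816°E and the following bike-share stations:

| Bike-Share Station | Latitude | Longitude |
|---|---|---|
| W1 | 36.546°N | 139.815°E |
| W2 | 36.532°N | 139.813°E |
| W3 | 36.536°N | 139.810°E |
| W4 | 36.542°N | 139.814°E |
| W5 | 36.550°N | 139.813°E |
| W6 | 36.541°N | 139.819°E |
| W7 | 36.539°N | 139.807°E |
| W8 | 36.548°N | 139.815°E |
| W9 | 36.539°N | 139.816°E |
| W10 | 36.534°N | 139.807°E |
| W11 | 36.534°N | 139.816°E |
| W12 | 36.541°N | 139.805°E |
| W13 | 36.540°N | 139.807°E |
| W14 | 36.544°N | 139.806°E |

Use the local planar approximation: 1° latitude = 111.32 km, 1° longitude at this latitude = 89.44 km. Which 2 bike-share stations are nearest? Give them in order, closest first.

Distances from 36.538°N, 139.816°E:
W1: 0.895 km
W2: 0.720 km
W3: 0.581 km
W4: 0.480 km
W5: 1.363 km
W6: 0.428 km
W7: 0.813 km
W8: 1.117 km
W9: 0.111 km
W10: 0.920 km
W11: 0.445 km
W12: 1.039 km
W13: 0.835 km
W14: 1.116 km
Sorted: W9 (0.111 km) < W6 (0.428 km) < W11 (0.445 km) < W4 (0.480 km) < …

W9, W6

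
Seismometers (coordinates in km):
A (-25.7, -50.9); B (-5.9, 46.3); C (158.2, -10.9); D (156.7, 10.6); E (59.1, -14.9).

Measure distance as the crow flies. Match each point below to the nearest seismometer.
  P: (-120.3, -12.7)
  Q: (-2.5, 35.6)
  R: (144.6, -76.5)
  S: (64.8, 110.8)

P→A; Q→B; R→C; S→B

P at (-120.3, -12.7):
  A: √((94.6)² + (-38.2)²) = √(8949.160 + 1459.240) = 102.0 km
  B: √((114.4)² + (59.0)²) = √(13087.360 + 3481.000) = 128.7 km
  C: √((278.5)² + (1.8)²) = √(77562.250 + 3.240) = 278.5 km
  D: √((277.0)² + (23.3)²) = √(76729.000 + 542.890) = 278.0 km
  E: √((179.4)² + (-2.2)²) = √(32184.360 + 4.840) = 179.4 km
  → nearest: A (102.0 km)
Q at (-2.5, 35.6):
  A: √((-23.2)² + (-86.5)²) = √(538.240 + 7482.250) = 89.6 km
  B: √((-3.4)² + (10.7)²) = √(11.560 + 114.490) = 11.2 km
  C: √((160.7)² + (-46.5)²) = √(25824.490 + 2162.250) = 167.3 km
  D: √((159.2)² + (-25.0)²) = √(25344.640 + 625.000) = 161.2 km
  E: √((61.6)² + (-50.5)²) = √(3794.560 + 2550.250) = 79.7 km
  → nearest: B (11.2 km)
R at (144.6, -76.5):
  A: √((-170.3)² + (25.6)²) = √(29002.090 + 655.360) = 172.2 km
  B: √((-150.5)² + (122.8)²) = √(22650.250 + 15079.840) = 194.2 km
  C: √((13.6)² + (65.6)²) = √(184.960 + 4303.360) = 67.0 km
  D: √((12.1)² + (87.1)²) = √(146.410 + 7586.410) = 87.9 km
  E: √((-85.5)² + (61.6)²) = √(7310.250 + 3794.560) = 105.4 km
  → nearest: C (67.0 km)
S at (64.8, 110.8):
  A: √((-90.5)² + (-161.7)²) = √(8190.250 + 26146.890) = 185.3 km
  B: √((-70.7)² + (-64.5)²) = √(4998.490 + 4160.250) = 95.7 km
  C: √((93.4)² + (-121.7)²) = √(8723.560 + 14810.890) = 153.4 km
  D: √((91.9)² + (-100.2)²) = √(8445.610 + 10040.040) = 136.0 km
  E: √((-5.7)² + (-125.7)²) = √(32.490 + 15800.490) = 125.8 km
  → nearest: B (95.7 km)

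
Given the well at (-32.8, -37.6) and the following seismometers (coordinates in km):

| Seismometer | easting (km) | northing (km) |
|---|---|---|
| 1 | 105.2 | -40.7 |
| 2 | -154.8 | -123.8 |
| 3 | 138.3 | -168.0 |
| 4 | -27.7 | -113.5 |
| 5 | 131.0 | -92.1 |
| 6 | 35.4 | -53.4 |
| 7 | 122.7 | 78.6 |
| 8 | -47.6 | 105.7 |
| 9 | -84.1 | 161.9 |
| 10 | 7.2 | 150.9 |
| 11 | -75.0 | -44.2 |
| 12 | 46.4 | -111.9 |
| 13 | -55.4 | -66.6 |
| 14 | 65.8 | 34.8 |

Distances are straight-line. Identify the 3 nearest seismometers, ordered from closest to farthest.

13, 11, 6

Distances from (-32.8, -37.6):
1: 138.0 km
2: 149.4 km
3: 215.1 km
4: 76.1 km
5: 172.6 km
6: 70.0 km
7: 194.1 km
8: 144.1 km
9: 206.0 km
10: 192.7 km
11: 42.7 km
12: 108.6 km
13: 36.8 km
14: 122.3 km
Sorted: 13 (36.8 km) < 11 (42.7 km) < 6 (70.0 km) < 4 (76.1 km) < 12 (108.6 km) < …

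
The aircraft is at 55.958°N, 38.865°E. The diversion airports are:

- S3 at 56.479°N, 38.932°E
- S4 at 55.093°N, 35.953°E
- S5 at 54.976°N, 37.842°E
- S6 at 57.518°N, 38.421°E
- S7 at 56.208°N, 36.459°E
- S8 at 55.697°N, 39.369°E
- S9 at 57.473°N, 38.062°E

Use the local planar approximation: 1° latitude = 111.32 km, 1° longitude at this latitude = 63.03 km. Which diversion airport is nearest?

Distances from 55.958°N, 38.865°E:
S3: 58.151 km
S4: 207.269 km
S5: 126.916 km
S6: 175.900 km
S7: 154.183 km
S8: 43.050 km
S9: 176.081 km
Minimum: S8 at 43.050 km.

S8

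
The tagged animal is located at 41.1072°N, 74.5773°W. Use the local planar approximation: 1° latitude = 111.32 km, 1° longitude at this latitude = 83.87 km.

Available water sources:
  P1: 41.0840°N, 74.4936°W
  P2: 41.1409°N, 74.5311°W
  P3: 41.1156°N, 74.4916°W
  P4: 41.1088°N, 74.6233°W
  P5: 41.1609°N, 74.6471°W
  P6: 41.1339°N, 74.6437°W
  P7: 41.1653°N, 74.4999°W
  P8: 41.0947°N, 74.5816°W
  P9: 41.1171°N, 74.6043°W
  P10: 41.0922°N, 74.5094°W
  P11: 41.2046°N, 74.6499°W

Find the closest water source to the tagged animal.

P8

Distances from 41.1072°N, 74.5773°W:
P1: √((-0.0232·111.32)² + (0.0837·83.87)²) = √(6.669947 + 49.279263) = 7.4799 km
P2: √((0.0337·111.32)² + (0.0462·83.87)²) = √(14.073632 + 15.014029) = 5.3933 km
P3: √((0.0084·111.32)² + (0.0857·83.87)²) = √(0.874390 + 51.662442) = 7.2482 km
P4: √((0.0016·111.32)² + (-0.0460·83.87)²) = √(0.031724 + 14.884318) = 3.8621 km
P5: √((0.0537·111.32)² + (-0.0698·83.87)²) = √(35.735097 + 34.270791) = 8.3670 km
P6: √((0.0267·111.32)² + (-0.0664·83.87)²) = √(8.834234 + 31.013405) = 6.3125 km
P7: √((0.0581·111.32)² + (0.0774·83.87)²) = √(41.831040 + 42.140066) = 9.1636 km
P8: √((-0.0125·111.32)² + (-0.0043·83.87)²) = √(1.936272 + 0.130062) = 1.4375 km
P9: √((0.0099·111.32)² + (-0.0270·83.87)²) = √(1.214554 + 5.127915) = 2.5184 km
P10: √((-0.0150·111.32)² + (0.0679·83.87)²) = √(2.788232 + 32.430440) = 5.9345 km
P11: √((0.0974·111.32)² + (-0.0726·83.87)²) = √(117.561281 + 37.075458) = 12.4353 km
Minimum: P8 at 1.4375 km.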